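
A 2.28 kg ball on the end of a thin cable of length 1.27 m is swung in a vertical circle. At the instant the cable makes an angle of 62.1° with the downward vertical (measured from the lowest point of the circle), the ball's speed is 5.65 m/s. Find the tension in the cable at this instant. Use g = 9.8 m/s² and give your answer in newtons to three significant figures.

Take the radial direction toward the centre of the circle as positive. The component of the weight along the string toward the centre is −mg cos φ (φ measured from the bottom), so Newton's second law along the string gives T − mg cos φ = m v²/r.
cos 62.1° = 0.4679, so T = m(v²/r + g cos φ) = 2.28 × ((5.65)²/1.27 + 9.8 × 0.4679) = 2.28 × (25.14 + (4.586)) = 2.28 × 29.72 = 67.77 N.

67.8 N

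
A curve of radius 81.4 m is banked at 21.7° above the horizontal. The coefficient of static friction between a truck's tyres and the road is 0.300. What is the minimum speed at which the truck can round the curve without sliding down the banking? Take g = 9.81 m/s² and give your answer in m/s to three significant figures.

At the minimum speed, friction acts up the slope at its limiting value f = μN. Radially (horizontal, toward centre): N sinθ − μN cosθ = mv²/r. Vertically: N cosθ + μN sinθ = mg.
Dividing: v² = r g (sinθ − μcosθ)/(cosθ + μsinθ).
sinθ − μcosθ = 0.3697 − 0.300×0.9291 = 0.09101; cosθ + μsinθ = 0.9291 + 0.300×0.3697 = 1.040.
v² = 81.4 × 9.81 × 0.09101/1.040 = 69.87 m²/s², so v = 8.359 m/s.

8.36 m/s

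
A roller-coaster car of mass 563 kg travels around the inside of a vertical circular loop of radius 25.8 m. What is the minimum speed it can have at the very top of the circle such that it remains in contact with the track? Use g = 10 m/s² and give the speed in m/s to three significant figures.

At the top, both weight mg and N point toward the centre: N + mg = mv²/r.
At minimum speed N → 0, so mg = mv_min²/r ⇒ v_min = √(g r) = √(10.0 × 25.8) = 16.06 m/s.

16.1 m/s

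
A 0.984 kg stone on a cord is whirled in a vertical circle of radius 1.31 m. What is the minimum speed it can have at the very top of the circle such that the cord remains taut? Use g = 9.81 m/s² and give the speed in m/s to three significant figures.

At the top, both weight mg and T point toward the centre: T + mg = mv²/r.
At minimum speed T → 0, so mg = mv_min²/r ⇒ v_min = √(g r) = √(9.81 × 1.31) = 3.585 m/s.

3.58 m/s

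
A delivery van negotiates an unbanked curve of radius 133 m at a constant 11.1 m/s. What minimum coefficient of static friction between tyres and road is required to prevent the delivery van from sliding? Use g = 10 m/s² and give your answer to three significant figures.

Friction provides the centripetal force: μ_s m g = m v²/r, so μ_s = v²/(g r) = (11.10)²/(10.0 × 133) = 123.2/1330 = 0.09264.

0.0926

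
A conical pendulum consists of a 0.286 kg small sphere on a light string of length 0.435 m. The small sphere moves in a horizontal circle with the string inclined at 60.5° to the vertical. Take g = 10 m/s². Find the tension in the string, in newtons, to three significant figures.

5.81 N

Vertically the bob has no acceleration, so T cosθ = mg.
T = mg/cosθ = 0.286 × 10.0 / cos 60.5° = 2.860/0.4924 = 5.808 N.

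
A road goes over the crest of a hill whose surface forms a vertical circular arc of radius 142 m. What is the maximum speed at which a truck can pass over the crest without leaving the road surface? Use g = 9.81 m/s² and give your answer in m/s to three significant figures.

37.3 m/s

At the crest the centre of the circle is below the truck, so the net downward (centripetal) force is mg − N = mv²/r.
The truck leaves the road when N → 0, giving v_max = √(g r) = √(9.81 × 142) = 37.32 m/s.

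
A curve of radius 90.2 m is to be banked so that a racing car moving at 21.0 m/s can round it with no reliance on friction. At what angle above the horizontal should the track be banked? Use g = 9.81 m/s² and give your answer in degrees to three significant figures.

For a frictionless banked turn: horizontally N sinθ = mv²/r and vertically N cosθ = mg.
Dividing: tanθ = v²/(r g) = (21.0)²/(90.2 × 9.81) = 441.0/884.9 = 0.4984.
θ = arctan(0.4984) = 26.49°.

26.5°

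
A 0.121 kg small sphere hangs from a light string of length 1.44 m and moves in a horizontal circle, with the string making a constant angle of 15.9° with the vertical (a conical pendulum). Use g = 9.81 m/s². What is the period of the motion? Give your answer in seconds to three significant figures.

r = L sinθ = 0.3945 m. From T sinθ = mω²r and T cosθ = mg: tanθ = ω²r/g, so ω² = g tanθ / r = g/(L cosθ).
ω = √(g/(L cosθ)) = √(9.81/(1.44 × 0.9617)) = √7.084 = 2.661 rad/s.
Period = 2π/ω = 2.361 s.

2.36 s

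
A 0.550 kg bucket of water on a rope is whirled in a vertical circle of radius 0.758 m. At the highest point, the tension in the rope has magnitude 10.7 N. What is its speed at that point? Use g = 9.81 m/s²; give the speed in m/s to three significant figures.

4.71 m/s

At the top, T + mg = mv²/r, so v = √(r(T/m + g)) = √(0.758 × (10.7/0.550 + 9.81)) = √(0.758 × 29.26) = √22.18 = 4.710 m/s.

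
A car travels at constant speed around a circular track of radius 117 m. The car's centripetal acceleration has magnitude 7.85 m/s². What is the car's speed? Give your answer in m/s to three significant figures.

30.3 m/s

a_c = v²/r ⇒ v = √(a_c · r) = √(7.85 × 117) = √918.4 = 30.31 m/s.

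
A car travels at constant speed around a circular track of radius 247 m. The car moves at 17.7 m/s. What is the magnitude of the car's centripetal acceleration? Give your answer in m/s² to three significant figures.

1.27 m/s²

a_c = v²/r = (17.70)²/247 = 313.3/247 = 1.268 m/s².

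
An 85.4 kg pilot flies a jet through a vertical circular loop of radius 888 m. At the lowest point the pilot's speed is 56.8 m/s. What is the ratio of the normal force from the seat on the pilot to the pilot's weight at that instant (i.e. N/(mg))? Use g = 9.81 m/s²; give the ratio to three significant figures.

1.37

At the bottom, N − mg = mv²/r, so N = m(v²/r + g) and N/(mg) = v²/(rg) + 1 = (56.8)²/(888 × 9.81) + 1 = 0.3704 + 1 = 1.370.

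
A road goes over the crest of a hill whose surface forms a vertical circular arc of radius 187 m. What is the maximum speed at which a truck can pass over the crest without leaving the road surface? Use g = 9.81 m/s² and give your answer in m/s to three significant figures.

42.8 m/s

At the crest the centre of the circle is below the truck, so the net downward (centripetal) force is mg − N = mv²/r.
The truck leaves the road when N → 0, giving v_max = √(g r) = √(9.81 × 187) = 42.83 m/s.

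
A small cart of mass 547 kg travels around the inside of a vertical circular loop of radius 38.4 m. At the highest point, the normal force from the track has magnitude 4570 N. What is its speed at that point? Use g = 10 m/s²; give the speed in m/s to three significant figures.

At the top, N + mg = mv²/r, so v = √(r(N/m + g)) = √(38.4 × (4570/547 + 10.0)) = √(38.4 × 18.35) = √704.8 = 26.55 m/s.

26.5 m/s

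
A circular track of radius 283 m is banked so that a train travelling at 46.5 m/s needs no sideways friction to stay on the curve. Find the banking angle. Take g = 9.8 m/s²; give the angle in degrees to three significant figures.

For a frictionless banked turn: horizontally N sinθ = mv²/r and vertically N cosθ = mg.
Dividing: tanθ = v²/(r g) = (46.5)²/(283 × 9.8) = 2162/2773 = 0.7796.
θ = arctan(0.7796) = 37.94°.

37.9°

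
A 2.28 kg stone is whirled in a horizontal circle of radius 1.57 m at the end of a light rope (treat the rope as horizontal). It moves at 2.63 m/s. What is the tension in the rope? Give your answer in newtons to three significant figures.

The tension is the only horizontal force, so it supplies the full centripetal force: T = m v²/r = 2.28 × (2.630)²/1.57 = 2.28 × 6.917/1.57 = 10.04 N.

10.0 N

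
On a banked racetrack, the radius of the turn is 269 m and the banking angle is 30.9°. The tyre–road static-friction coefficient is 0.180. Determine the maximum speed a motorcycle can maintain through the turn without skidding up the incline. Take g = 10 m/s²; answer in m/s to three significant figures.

48.4 m/s

At the maximum speed, friction acts down the slope at its limiting value f = μN. Radially (horizontal, toward centre): N sinθ + μN cosθ = mv²/r. Vertically: N cosθ − μN sinθ = mg.
Dividing: v² = r g (sinθ + μcosθ)/(cosθ − μsinθ).
sinθ + μcosθ = 0.5135 + 0.180×0.8581 = 0.6680; cosθ − μsinθ = 0.8581 − 0.180×0.5135 = 0.7656.
v² = 269 × 10.0 × 0.6680/0.7656 = 2347 m²/s², so v = 48.45 m/s.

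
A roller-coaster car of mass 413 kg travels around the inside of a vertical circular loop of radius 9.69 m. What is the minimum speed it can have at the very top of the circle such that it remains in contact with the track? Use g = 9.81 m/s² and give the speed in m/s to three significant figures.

9.75 m/s

At the top, both weight mg and N point toward the centre: N + mg = mv²/r.
At minimum speed N → 0, so mg = mv_min²/r ⇒ v_min = √(g r) = √(9.81 × 9.69) = 9.750 m/s.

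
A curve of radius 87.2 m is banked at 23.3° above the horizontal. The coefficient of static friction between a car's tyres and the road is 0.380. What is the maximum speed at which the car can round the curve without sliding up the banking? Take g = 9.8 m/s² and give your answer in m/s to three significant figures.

At the maximum speed, friction acts down the slope at its limiting value f = μN. Radially (horizontal, toward centre): N sinθ + μN cosθ = mv²/r. Vertically: N cosθ − μN sinθ = mg.
Dividing: v² = r g (sinθ + μcosθ)/(cosθ − μsinθ).
sinθ + μcosθ = 0.3955 + 0.380×0.9184 = 0.7446; cosθ − μsinθ = 0.9184 − 0.380×0.3955 = 0.7681.
v² = 87.2 × 9.8 × 0.7446/0.7681 = 828.3 m²/s², so v = 28.78 m/s.

28.8 m/s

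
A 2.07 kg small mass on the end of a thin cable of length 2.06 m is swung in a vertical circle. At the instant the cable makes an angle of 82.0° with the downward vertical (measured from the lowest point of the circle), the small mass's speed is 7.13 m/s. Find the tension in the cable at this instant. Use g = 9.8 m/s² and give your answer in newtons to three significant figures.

53.9 N

Take the radial direction toward the centre of the circle as positive. The component of the weight along the string toward the centre is −mg cos φ (φ measured from the bottom), so Newton's second law along the string gives T − mg cos φ = m v²/r.
cos 82.0° = 0.1392, so T = m(v²/r + g cos φ) = 2.07 × ((7.13)²/2.06 + 9.8 × 0.1392) = 2.07 × (24.68 + (1.364)) = 2.07 × 26.04 = 53.91 N.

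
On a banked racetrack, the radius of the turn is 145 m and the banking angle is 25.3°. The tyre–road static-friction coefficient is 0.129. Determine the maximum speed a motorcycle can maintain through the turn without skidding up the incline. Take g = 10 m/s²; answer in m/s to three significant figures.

30.5 m/s

At the maximum speed, friction acts down the slope at its limiting value f = μN. Radially (horizontal, toward centre): N sinθ + μN cosθ = mv²/r. Vertically: N cosθ − μN sinθ = mg.
Dividing: v² = r g (sinθ + μcosθ)/(cosθ − μsinθ).
sinθ + μcosθ = 0.4274 + 0.129×0.9041 = 0.5440; cosθ − μsinθ = 0.9041 − 0.129×0.4274 = 0.8490.
v² = 145 × 10.0 × 0.5440/0.8490 = 929.1 m²/s², so v = 30.48 m/s.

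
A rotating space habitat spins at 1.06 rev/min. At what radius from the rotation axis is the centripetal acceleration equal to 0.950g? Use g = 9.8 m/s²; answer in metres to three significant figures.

ω = 1.06 rev/min × 2π/60 = 0.1110 rad/s.
a_c = ω²r = 0.950g ⇒ r = 0.950 × 9.8 / (0.1110)² = 9.310/0.01232 = 755.6 m.

756 m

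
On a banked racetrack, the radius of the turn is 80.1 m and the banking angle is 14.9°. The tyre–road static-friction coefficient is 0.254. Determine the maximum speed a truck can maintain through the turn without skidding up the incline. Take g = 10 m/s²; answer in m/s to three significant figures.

At the maximum speed, friction acts down the slope at its limiting value f = μN. Radially (horizontal, toward centre): N sinθ + μN cosθ = mv²/r. Vertically: N cosθ − μN sinθ = mg.
Dividing: v² = r g (sinθ + μcosθ)/(cosθ − μsinθ).
sinθ + μcosθ = 0.2571 + 0.254×0.9664 = 0.5026; cosθ − μsinθ = 0.9664 − 0.254×0.2571 = 0.9011.
v² = 80.1 × 10.0 × 0.5026/0.9011 = 446.8 m²/s², so v = 21.14 m/s.

21.1 m/s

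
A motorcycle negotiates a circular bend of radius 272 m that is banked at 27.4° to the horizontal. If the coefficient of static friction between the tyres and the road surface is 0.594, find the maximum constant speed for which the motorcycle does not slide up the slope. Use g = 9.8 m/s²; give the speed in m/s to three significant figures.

At the maximum speed, friction acts down the slope at its limiting value f = μN. Radially (horizontal, toward centre): N sinθ + μN cosθ = mv²/r. Vertically: N cosθ − μN sinθ = mg.
Dividing: v² = r g (sinθ + μcosθ)/(cosθ − μsinθ).
sinθ + μcosθ = 0.4602 + 0.594×0.8878 = 0.9876; cosθ − μsinθ = 0.8878 − 0.594×0.4602 = 0.6145.
v² = 272 × 9.8 × 0.9876/0.6145 = 4284 m²/s², so v = 65.45 m/s.

65.5 m/s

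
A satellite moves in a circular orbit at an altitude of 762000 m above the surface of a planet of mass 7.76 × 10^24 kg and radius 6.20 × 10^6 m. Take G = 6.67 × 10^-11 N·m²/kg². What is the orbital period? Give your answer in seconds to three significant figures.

r = R + h = 6.20 × 10^6 + 762000 = 6.962 × 10^6 m. Gravity provides the centripetal force: G M m / r² = m v² / r ⇒ v = √(GM/r) = 8622 m/s.
T = 2πr/v = 2π × 6.962 × 10^6 / 8622 = 5073 s.

5070 s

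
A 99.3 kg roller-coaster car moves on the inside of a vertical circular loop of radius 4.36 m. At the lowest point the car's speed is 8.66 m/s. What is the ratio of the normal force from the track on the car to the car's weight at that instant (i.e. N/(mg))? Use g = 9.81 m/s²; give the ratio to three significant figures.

2.75

At the bottom, N − mg = mv²/r, so N = m(v²/r + g) and N/(mg) = v²/(rg) + 1 = (8.66)²/(4.36 × 9.81) + 1 = 1.753 + 1 = 2.753.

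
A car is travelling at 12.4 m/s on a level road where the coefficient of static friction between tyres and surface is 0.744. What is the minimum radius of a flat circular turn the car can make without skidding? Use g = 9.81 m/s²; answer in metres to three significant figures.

At the limit, μ_s m g = m v²/r, so r_min = v²/(μ_s g) = (12.4)²/(0.744 × 9.81) = 153.8/7.299 = 21.07 m.

21.1 m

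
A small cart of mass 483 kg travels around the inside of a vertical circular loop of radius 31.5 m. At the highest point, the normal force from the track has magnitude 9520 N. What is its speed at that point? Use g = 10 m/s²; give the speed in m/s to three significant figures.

30.6 m/s

At the top, N + mg = mv²/r, so v = √(r(N/m + g)) = √(31.5 × (9520/483 + 10.0)) = √(31.5 × 29.71) = √935.9 = 30.59 m/s.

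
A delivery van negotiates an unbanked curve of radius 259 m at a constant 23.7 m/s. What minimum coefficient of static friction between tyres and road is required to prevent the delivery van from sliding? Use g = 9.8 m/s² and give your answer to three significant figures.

0.221

Friction provides the centripetal force: μ_s m g = m v²/r, so μ_s = v²/(g r) = (23.70)²/(9.8 × 259) = 561.7/2538 = 0.2213.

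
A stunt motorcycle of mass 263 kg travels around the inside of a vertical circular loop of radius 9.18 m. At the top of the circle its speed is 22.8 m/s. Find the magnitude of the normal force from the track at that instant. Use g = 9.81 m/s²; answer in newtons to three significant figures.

12300 N

At the top, both N and the weight mg point inward (toward the centre), so N + mg = mv²/r.
N = m(v²/r − g) = 263 × ((22.8)²/9.18 − 9.81) = 263 × (56.63 − 9.81) = 263 × 46.82 = 12310 N.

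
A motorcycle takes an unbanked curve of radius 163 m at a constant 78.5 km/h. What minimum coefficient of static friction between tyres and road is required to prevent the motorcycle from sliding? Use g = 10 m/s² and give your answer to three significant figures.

0.292

v = 78.5/3.6 = 21.81 m/s.
Friction provides the centripetal force: μ_s m g = m v²/r, so μ_s = v²/(g r) = (21.81)²/(10.0 × 163) = 475.5/1630 = 0.2917.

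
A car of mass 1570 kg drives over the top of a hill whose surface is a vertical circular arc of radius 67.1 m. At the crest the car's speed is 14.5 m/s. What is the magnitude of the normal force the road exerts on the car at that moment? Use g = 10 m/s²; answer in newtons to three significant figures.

10800 N

At the crest the centripetal acceleration points downward (toward the centre of the arc), so mg − N = mv²/r.
N = m(g − v²/r) = 1570 × (10.0 − (14.5)²/67.1) = 1570 × (10.0 − 3.133) = 1570 × 6.867 = 10780 N.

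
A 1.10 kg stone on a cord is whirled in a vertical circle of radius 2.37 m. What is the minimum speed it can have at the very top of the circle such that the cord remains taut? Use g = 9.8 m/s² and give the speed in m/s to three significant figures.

At the highest point the centre is directly below, so both the weight and T act inward: T + mg = mv²/r.
At minimum speed T → 0, so mg = mv_min²/r ⇒ v_min = √(g r) = √(9.8 × 2.37) = 4.819 m/s.

4.82 m/s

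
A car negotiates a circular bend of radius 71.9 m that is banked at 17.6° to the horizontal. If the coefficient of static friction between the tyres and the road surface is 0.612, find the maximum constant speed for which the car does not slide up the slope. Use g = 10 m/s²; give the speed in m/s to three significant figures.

28.8 m/s

At the maximum speed, friction acts down the slope at its limiting value f = μN. Radially (horizontal, toward centre): N sinθ + μN cosθ = mv²/r. Vertically: N cosθ − μN sinθ = mg.
Dividing: v² = r g (sinθ + μcosθ)/(cosθ − μsinθ).
sinθ + μcosθ = 0.3024 + 0.612×0.9532 = 0.8857; cosθ − μsinθ = 0.9532 − 0.612×0.3024 = 0.7681.
v² = 71.9 × 10.0 × 0.8857/0.7681 = 829.1 m²/s², so v = 28.79 m/s.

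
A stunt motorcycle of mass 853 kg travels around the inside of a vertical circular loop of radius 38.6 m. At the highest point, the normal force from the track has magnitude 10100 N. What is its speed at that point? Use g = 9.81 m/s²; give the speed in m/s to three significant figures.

28.9 m/s

At the top, N + mg = mv²/r, so v = √(r(N/m + g)) = √(38.6 × (10100/853 + 9.81)) = √(38.6 × 21.65) = √835.7 = 28.91 m/s.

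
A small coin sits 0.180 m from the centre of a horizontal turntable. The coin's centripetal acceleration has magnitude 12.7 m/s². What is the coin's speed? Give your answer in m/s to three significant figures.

a_c = v²/r ⇒ v = √(a_c · r) = √(12.7 × 0.180) = √2.286 = 1.512 m/s.

1.51 m/s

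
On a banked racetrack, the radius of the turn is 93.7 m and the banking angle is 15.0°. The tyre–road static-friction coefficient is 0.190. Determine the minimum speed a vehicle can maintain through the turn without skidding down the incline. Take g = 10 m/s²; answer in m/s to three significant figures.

8.34 m/s

At the minimum speed, friction acts up the slope at its limiting value f = μN. Radially (horizontal, toward centre): N sinθ − μN cosθ = mv²/r. Vertically: N cosθ + μN sinθ = mg.
Dividing: v² = r g (sinθ − μcosθ)/(cosθ + μsinθ).
sinθ − μcosθ = 0.2588 − 0.190×0.9659 = 0.07529; cosθ + μsinθ = 0.9659 + 0.190×0.2588 = 1.015.
v² = 93.7 × 10.0 × 0.07529/1.015 = 69.50 m²/s², so v = 8.337 m/s.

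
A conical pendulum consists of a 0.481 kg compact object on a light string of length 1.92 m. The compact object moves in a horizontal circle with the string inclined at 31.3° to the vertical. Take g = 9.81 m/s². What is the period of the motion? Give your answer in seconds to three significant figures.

r = L sinθ = 0.9975 m. From T sinθ = mω²r and T cosθ = mg: tanθ = ω²r/g, so ω² = g tanθ / r = g/(L cosθ).
ω = √(g/(L cosθ)) = √(9.81/(1.92 × 0.8545)) = √5.980 = 2.445 rad/s.
Period = 2π/ω = 2.569 s.

2.57 s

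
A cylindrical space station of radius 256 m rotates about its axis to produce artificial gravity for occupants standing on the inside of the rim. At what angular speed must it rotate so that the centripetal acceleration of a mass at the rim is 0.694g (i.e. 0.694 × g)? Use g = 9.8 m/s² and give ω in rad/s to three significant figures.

Centripetal acceleration a_c = ω²r. Setting ω²r = 0.694g:
ω = √(0.694g / r) = √(0.694 × 9.8 / 256) = √0.02657 = 0.1630 rad/s.

0.163 rad/s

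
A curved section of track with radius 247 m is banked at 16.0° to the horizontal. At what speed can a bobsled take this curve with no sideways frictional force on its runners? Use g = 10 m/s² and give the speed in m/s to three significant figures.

26.6 m/s

On a frictionless banked curve, N sinθ = mv²/r and N cosθ = mg, so tanθ = v²/(rg).
v = √(r g tanθ) = √(247 × 10.0 × tan 16.0°) = √(247 × 10.0 × 0.2867) = √708.3 = 26.61 m/s.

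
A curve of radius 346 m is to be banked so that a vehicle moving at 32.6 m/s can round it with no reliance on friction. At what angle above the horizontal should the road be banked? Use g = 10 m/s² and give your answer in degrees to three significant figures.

17.1°

With no friction, the horizontal component of the normal force provides the centripetal force: N sinθ = mv²/r, while N cosθ = mg vertically.
Dividing: tanθ = v²/(r g) = (32.6)²/(346 × 10.0) = 1063/3460 = 0.3072.
θ = arctan(0.3072) = 17.07°.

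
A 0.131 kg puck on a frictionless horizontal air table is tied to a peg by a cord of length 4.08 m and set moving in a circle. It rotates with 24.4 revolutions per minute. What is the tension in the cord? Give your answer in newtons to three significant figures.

ω = 24.4 rev/min × 2π/60 = 2.555 rad/s, so v = ωr = 2.555 × 4.08 = 10.43 m/s.
The tension is the only horizontal force, so it supplies the full centripetal force: T = m v²/r = 0.131 × (10.43)²/4.08 = 0.131 × 108.7/4.08 = 3.490 N.

3.49 N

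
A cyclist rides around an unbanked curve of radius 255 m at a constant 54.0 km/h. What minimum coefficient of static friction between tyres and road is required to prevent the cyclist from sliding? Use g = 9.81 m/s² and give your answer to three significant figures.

v = 54.0/3.6 = 15.00 m/s.
Friction provides the centripetal force: μ_s m g = m v²/r, so μ_s = v²/(g r) = (15.00)²/(9.81 × 255) = 225.0/2502 = 0.08994.

0.0899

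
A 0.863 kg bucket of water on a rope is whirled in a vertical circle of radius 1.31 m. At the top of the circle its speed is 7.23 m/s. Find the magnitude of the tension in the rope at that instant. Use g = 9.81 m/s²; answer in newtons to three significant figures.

26.0 N

At the top, both T and the weight mg point inward (toward the centre), so T + mg = mv²/r.
T = m(v²/r − g) = 0.863 × ((7.23)²/1.31 − 9.81) = 0.863 × (39.90 − 9.81) = 0.863 × 30.09 = 25.97 N.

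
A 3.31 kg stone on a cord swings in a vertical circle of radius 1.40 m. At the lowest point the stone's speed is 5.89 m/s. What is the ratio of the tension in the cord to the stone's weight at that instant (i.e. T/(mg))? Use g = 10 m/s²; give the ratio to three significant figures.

At the bottom, T − mg = mv²/r, so T = m(v²/r + g) and T/(mg) = v²/(rg) + 1 = (5.89)²/(1.40 × 10.0) + 1 = 2.478 + 1 = 3.478.

3.48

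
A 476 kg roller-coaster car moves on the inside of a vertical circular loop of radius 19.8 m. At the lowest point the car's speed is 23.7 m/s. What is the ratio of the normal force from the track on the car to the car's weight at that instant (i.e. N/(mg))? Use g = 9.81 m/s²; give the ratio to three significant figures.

3.89

At the bottom, N − mg = mv²/r, so N = m(v²/r + g) and N/(mg) = v²/(rg) + 1 = (23.7)²/(19.8 × 9.81) + 1 = 2.892 + 1 = 3.892.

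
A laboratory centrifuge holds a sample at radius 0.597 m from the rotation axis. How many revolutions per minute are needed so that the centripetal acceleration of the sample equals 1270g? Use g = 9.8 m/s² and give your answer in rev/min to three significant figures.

1380 rev/min

Require ω²r = 1270g, so ω = √(1270 × 9.8/0.597) = 144.4 rad/s.
In rev/min: ω × 60/(2π) = 144.4 × 60/(2π) = 1379 rev/min.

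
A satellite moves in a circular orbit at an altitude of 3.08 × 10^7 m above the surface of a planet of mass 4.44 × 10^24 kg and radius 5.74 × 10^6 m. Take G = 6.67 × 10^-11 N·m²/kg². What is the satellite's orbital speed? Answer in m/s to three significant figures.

Orbital radius r = R + h = 5.74 × 10^6 + 3.08 × 10^7 = 3.654 × 10^7 m.
Gravity supplies the centripetal force: G M m / r² = m v² / r, so v = √(GM/r).
v = √(6.67 × 10^-11 × 4.44 × 10^24 / 3.654 × 10^7) = √(8.105 × 10^6) = 2847 m/s.

2850 m/s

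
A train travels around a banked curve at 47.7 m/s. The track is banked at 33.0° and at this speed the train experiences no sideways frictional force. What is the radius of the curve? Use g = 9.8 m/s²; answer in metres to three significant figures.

358 m

Frictionless banking: tanθ = v²/(rg), so r = v²/(g tanθ).
r = (47.7)²/(9.8 × tan 33.0°) = 2275/(9.8 × 0.6494) = 2275/6.364 = 357.5 m.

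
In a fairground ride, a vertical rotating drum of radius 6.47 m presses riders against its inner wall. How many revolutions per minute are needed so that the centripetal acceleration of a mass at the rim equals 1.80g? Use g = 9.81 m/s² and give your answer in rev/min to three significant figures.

Require ω²r = 1.80g, so ω = √(1.80 × 9.81/6.47) = 1.652 rad/s.
In rev/min: ω × 60/(2π) = 1.652 × 60/(2π) = 15.78 rev/min.

15.8 rev/min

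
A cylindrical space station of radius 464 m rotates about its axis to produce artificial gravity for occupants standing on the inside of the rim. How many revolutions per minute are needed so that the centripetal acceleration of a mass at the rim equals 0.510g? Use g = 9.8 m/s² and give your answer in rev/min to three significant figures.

Require ω²r = 0.510g, so ω = √(0.510 × 9.8/464) = 0.1038 rad/s.
In rev/min: ω × 60/(2π) = 0.1038 × 60/(2π) = 0.9911 rev/min.

0.991 rev/min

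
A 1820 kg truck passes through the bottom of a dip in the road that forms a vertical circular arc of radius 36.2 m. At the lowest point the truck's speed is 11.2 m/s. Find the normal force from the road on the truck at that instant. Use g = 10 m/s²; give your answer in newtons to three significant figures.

At the lowest point, N points up (toward the centre) and the weight mg points down (away from the centre), so the net inward force is N − mg = mv²/r.
N = m(v²/r + g) = 1820 × ((11.2)²/36.2 + 10.0) = 1820 × (3.465 + 10.0) = 1820 × 13.47 = 24510 N.

24500 N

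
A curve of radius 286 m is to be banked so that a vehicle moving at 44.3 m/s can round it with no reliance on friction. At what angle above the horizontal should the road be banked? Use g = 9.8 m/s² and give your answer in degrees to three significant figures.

35.0°

For a frictionless banked turn: horizontally N sinθ = mv²/r and vertically N cosθ = mg.
Dividing: tanθ = v²/(r g) = (44.3)²/(286 × 9.8) = 1962/2803 = 0.7002.
θ = arctan(0.7002) = 35.00°.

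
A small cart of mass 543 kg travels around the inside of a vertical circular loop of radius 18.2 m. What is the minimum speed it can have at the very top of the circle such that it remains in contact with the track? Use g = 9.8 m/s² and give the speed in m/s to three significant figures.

At the highest point the centre is directly below, so both the weight and N act inward: N + mg = mv²/r.
At minimum speed N → 0, so mg = mv_min²/r ⇒ v_min = √(g r) = √(9.8 × 18.2) = 13.36 m/s.

13.4 m/s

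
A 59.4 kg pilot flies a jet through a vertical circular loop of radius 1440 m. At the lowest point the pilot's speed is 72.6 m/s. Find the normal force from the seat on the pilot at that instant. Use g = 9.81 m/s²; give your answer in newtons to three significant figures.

800 N

At the lowest point, N points up (toward the centre) and the weight mg points down (away from the centre), so the net inward force is N − mg = mv²/r.
N = m(v²/r + g) = 59.4 × ((72.6)²/1440 + 9.81) = 59.4 × (3.660 + 9.81) = 59.4 × 13.47 = 800.1 N.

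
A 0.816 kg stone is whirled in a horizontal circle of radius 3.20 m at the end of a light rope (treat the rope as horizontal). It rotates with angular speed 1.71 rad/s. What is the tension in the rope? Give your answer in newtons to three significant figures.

v = ωr = 1.71 × 3.20 = 5.472 m/s.
The tension is the only horizontal force, so it supplies the full centripetal force: T = m v²/r = 0.816 × (5.472)²/3.20 = 0.816 × 29.94/3.20 = 7.635 N.

7.64 N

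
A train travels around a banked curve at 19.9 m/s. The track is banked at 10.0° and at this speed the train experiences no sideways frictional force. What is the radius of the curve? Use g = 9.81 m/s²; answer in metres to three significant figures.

229 m

Frictionless banking: tanθ = v²/(rg), so r = v²/(g tanθ).
r = (19.9)²/(9.81 × tan 10.0°) = 396.0/(9.81 × 0.1763) = 396.0/1.730 = 228.9 m.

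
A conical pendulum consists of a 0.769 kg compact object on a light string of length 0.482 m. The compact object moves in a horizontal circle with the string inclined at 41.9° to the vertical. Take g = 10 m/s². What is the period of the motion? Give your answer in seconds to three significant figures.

1.19 s

r = L sinθ = 0.3219 m. From T sinθ = mω²r and T cosθ = mg: tanθ = ω²r/g, so ω² = g tanθ / r = g/(L cosθ).
ω = √(g/(L cosθ)) = √(10.0/(0.482 × 0.7443)) = √27.87 = 5.280 rad/s.
Period = 2π/ω = 1.190 s.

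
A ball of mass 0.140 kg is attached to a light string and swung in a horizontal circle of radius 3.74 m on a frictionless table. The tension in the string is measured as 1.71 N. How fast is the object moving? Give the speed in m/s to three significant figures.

6.76 m/s

T = m v²/r ⇒ v = √(T r / m) = √(1.71 × 3.74 / 0.140) = √45.68 = 6.759 m/s.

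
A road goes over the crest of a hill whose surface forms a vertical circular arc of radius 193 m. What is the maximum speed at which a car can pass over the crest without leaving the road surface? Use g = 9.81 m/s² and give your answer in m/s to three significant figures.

At the crest the centre of the circle is below the car, so the net downward (centripetal) force is mg − N = mv²/r.
The car leaves the road when N → 0, giving v_max = √(g r) = √(9.81 × 193) = 43.51 m/s.

43.5 m/s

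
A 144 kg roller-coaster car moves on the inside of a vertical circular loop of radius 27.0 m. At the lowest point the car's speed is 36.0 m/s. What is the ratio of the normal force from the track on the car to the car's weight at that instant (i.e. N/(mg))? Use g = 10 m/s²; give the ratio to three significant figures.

At the bottom, N − mg = mv²/r, so N = m(v²/r + g) and N/(mg) = v²/(rg) + 1 = (36.0)²/(27.0 × 10.0) + 1 = 4.800 + 1 = 5.800.

5.80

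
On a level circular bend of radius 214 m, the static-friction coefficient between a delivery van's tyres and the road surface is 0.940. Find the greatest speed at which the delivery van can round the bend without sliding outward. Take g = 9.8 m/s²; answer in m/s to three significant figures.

44.4 m/s

Friction provides the centripetal force on a flat curve. At maximum speed it is at its limiting value: μ_s m g = m v²/r.
Mass cancels: v_max = √(μ_s g r) = √(0.940 × 9.8 × 214) = √1971 = 44.40 m/s.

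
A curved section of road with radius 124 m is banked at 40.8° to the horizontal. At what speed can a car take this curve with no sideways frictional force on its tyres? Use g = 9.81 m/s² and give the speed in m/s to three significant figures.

On a frictionless banked curve, N sinθ = mv²/r and N cosθ = mg, so tanθ = v²/(rg).
v = √(r g tanθ) = √(124 × 9.81 × tan 40.8°) = √(124 × 9.81 × 0.8632) = √1050 = 32.40 m/s.

32.4 m/s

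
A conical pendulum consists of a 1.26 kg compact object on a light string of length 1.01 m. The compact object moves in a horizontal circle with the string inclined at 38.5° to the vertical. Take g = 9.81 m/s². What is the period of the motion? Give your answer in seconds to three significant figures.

1.78 s

r = L sinθ = 0.6287 m. From T sinθ = mω²r and T cosθ = mg: tanθ = ω²r/g, so ω² = g tanθ / r = g/(L cosθ).
ω = √(g/(L cosθ)) = √(9.81/(1.01 × 0.7826)) = √12.41 = 3.523 rad/s.
Period = 2π/ω = 1.784 s.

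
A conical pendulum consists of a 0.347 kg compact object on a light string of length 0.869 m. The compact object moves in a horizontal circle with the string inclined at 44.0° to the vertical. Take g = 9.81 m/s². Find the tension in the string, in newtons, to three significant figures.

4.73 N

Vertically the bob has no acceleration, so T cosθ = mg.
T = mg/cosθ = 0.347 × 9.81 / cos 44.0° = 3.404/0.7193 = 4.732 N.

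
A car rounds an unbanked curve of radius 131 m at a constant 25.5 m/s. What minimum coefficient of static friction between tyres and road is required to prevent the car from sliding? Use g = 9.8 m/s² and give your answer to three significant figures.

Friction provides the centripetal force: μ_s m g = m v²/r, so μ_s = v²/(g r) = (25.50)²/(9.8 × 131) = 650.2/1284 = 0.5065.

0.507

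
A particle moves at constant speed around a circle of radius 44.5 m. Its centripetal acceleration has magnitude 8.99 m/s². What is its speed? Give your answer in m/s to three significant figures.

20.0 m/s

a_c = v²/r ⇒ v = √(a_c · r) = √(8.99 × 44.5) = √400.1 = 20.00 m/s.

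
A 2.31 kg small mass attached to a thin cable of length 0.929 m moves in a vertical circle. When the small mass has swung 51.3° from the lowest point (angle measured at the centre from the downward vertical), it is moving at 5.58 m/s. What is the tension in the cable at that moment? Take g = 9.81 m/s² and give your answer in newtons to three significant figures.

91.6 N

Take the radial direction toward the centre of the circle as positive. The component of the weight along the string toward the centre is −mg cos φ (φ measured from the bottom), so Newton's second law along the string gives T − mg cos φ = m v²/r.
cos 51.3° = 0.6252, so T = m(v²/r + g cos φ) = 2.31 × ((5.58)²/0.929 + 9.81 × 0.6252) = 2.31 × (33.52 + (6.134)) = 2.31 × 39.65 = 91.59 N.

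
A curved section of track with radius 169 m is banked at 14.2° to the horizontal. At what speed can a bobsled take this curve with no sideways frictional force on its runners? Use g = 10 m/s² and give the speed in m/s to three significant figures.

On a frictionless banked curve, N sinθ = mv²/r and N cosθ = mg, so tanθ = v²/(rg).
v = √(r g tanθ) = √(169 × 10.0 × tan 14.2°) = √(169 × 10.0 × 0.2530) = √427.6 = 20.68 m/s.

20.7 m/s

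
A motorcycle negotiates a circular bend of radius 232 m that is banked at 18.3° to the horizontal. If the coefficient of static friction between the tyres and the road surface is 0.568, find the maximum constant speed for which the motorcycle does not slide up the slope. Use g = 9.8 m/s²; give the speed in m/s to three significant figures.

At the maximum speed, friction acts down the slope at its limiting value f = μN. Radially (horizontal, toward centre): N sinθ + μN cosθ = mv²/r. Vertically: N cosθ − μN sinθ = mg.
Dividing: v² = r g (sinθ + μcosθ)/(cosθ − μsinθ).
sinθ + μcosθ = 0.3140 + 0.568×0.9494 = 0.8533; cosθ − μsinθ = 0.9494 − 0.568×0.3140 = 0.7711.
v² = 232 × 9.8 × 0.8533/0.7711 = 2516 m²/s², so v = 50.16 m/s.

50.2 m/s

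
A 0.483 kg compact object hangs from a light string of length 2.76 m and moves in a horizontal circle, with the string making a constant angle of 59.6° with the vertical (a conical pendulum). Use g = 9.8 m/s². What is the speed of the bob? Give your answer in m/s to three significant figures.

The radius of the circle is r = L sinθ = 2.76 × sin 59.6° = 2.381 m.
Horizontally T sinθ = mv²/r and vertically T cosθ = mg, so tanθ = v²/(rg).
v = √(r g tanθ) = √(2.381 × 9.8 × 1.704) = √39.76 = 6.306 m/s.

6.31 m/s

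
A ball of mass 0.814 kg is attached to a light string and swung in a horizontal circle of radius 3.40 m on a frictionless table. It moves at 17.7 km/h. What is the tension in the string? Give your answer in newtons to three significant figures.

5.79 N

v = 17.7 km/h = 17.7/3.6 = 4.917 m/s.
The tension is the only horizontal force, so it supplies the full centripetal force: T = m v²/r = 0.814 × (4.917)²/3.40 = 0.814 × 24.17/3.40 = 5.787 N.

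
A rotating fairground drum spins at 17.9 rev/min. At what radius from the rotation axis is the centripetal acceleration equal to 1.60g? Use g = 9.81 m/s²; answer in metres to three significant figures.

ω = 17.9 rev/min × 2π/60 = 1.874 rad/s.
a_c = ω²r = 1.60g ⇒ r = 1.60 × 9.81 / (1.874)² = 15.70/3.514 = 4.467 m.

4.47 m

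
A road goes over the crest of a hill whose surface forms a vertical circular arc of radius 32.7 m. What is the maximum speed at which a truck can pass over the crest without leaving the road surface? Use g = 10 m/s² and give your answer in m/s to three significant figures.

At the crest the centre of the circle is below the truck, so the net downward (centripetal) force is mg − N = mv²/r.
The truck leaves the road when N → 0, giving v_max = √(g r) = √(10.0 × 32.7) = 18.08 m/s.

18.1 m/s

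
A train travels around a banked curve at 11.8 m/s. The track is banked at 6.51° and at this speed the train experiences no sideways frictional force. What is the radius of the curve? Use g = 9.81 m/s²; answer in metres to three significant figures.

Frictionless banking: tanθ = v²/(rg), so r = v²/(g tanθ).
r = (11.8)²/(9.81 × tan 6.51°) = 139.2/(9.81 × 0.1141) = 139.2/1.119 = 124.4 m.

124 m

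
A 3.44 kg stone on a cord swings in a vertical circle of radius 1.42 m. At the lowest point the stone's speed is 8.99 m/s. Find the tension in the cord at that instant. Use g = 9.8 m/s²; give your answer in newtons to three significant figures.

230 N

At the lowest point, T points up (toward the centre) and the weight mg points down (away from the centre), so the net inward force is T − mg = mv²/r.
T = m(v²/r + g) = 3.44 × ((8.99)²/1.42 + 9.8) = 3.44 × (56.92 + 9.8) = 3.44 × 66.72 = 229.5 N.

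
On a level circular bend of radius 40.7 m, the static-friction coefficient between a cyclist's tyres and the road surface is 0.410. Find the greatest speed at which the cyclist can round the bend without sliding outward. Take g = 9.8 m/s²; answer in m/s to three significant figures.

12.8 m/s

On a flat curve, static friction is the only horizontal force, so it must supply the full centripetal force: μ_s m g = m v²/r.
Mass cancels: v_max = √(μ_s g r) = √(0.410 × 9.8 × 40.7) = √163.5 = 12.79 m/s.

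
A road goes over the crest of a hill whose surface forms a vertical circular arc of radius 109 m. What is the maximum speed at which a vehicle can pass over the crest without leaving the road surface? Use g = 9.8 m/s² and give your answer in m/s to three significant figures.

At the crest the centre of the circle is below the vehicle, so the net downward (centripetal) force is mg − N = mv²/r.
The vehicle leaves the road when N → 0, giving v_max = √(g r) = √(9.8 × 109) = 32.68 m/s.

32.7 m/s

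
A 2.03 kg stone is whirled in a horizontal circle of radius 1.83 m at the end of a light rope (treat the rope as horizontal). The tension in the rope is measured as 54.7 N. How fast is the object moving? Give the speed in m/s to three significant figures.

7.02 m/s

T = m v²/r ⇒ v = √(T r / m) = √(54.7 × 1.83 / 2.03) = √49.31 = 7.022 m/s.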